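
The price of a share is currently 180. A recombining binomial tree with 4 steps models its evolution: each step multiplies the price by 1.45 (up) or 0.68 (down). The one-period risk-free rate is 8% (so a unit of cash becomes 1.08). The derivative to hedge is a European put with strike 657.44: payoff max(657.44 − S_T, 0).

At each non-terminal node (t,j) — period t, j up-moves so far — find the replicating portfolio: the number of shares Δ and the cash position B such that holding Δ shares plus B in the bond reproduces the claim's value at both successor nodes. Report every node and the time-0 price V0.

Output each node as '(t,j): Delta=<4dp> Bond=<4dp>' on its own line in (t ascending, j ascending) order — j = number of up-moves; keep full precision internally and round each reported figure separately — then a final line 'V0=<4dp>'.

Risk-neutral probability p* = (R−d)/(u−d) = (1.08−0.68)/(1.45−0.68) = 0.5195.
Terminal payoffs: V(4,0)=618.9535, V(4,1)=575.3732, V(4,2)=482.4447, V(4,3)=284.2883, V(4,4)=0.0000
(3,0): S=56.5978. Δ = (V_up−V_dn)/(S_up−S_dn) = (575.3732−618.9535)/(82.0668−38.4865) = -1.0000. V = [p*·575.3732 + (1−p*)·618.9535]/1.08 = 552.1430. B = V − Δ·S = 608.7407.
(3,1): S=120.6864. Δ = (V_up−V_dn)/(S_up−S_dn) = (482.4447−575.3732)/(174.9953−82.0668) = -1.0000. V = [p*·482.4447 + (1−p*)·575.3732]/1.08 = 488.0543. B = V − Δ·S = 608.7407.
(3,2): S=257.3460. Δ = (V_up−V_dn)/(S_up−S_dn) = (284.2883−482.4447)/(373.1517−174.9953) = -1.0000. V = [p*·284.2883 + (1−p*)·482.4447]/1.08 = 351.3947. B = V − Δ·S = 608.7407.
(3,3): S=548.7525. Δ = (V_up−V_dn)/(S_up−S_dn) = (0.0000−284.2883)/(795.6911−373.1517) = -0.6728. V = [p*·0.0000 + (1−p*)·284.2883]/1.08 = 126.4871. B = V − Δ·S = 495.6927.
(2,0): S=83.2320. Δ = (V_up−V_dn)/(S_up−S_dn) = (488.0543−552.1430)/(120.6864−56.5978) = -1.0000. V = [p*·488.0543 + (1−p*)·552.1430]/1.08 = 480.4168. B = V − Δ·S = 563.6488.
(2,1): S=177.4800. Δ = (V_up−V_dn)/(S_up−S_dn) = (351.3947−488.0543)/(257.3460−120.6864) = -1.0000. V = [p*·351.3947 + (1−p*)·488.0543]/1.08 = 386.1688. B = V − Δ·S = 563.6488.
(2,2): S=378.4500. Δ = (V_up−V_dn)/(S_up−S_dn) = (126.4871−351.3947)/(548.7525−257.3460) = -0.7718. V = [p*·126.4871 + (1−p*)·351.3947]/1.08 = 217.1848. B = V − Δ·S = 509.2727.
(1,0): S=122.4000. Δ = (V_up−V_dn)/(S_up−S_dn) = (386.1688−480.4168)/(177.4800−83.2320) = -1.0000. V = [p*·386.1688 + (1−p*)·480.4168]/1.08 = 399.4971. B = V − Δ·S = 521.8971.
(1,1): S=261.0000. Δ = (V_up−V_dn)/(S_up−S_dn) = (217.1848−386.1688)/(378.4500−177.4800) = -0.8408. V = [p*·217.1848 + (1−p*)·386.1688]/1.08 = 276.2823. B = V − Δ·S = 495.7421.
(0,0): S=180.0000. Δ = (V_up−V_dn)/(S_up−S_dn) = (276.2823−399.4971)/(261.0000−122.4000) = -0.8890. V = [p*·276.2823 + (1−p*)·399.4971]/1.08 = 310.6384. B = V − Δ·S = 470.6575.
The time-0 hedge costs 310.6384, which is the no-arbitrage price.

(0,0): Delta=-0.8890 Bond=470.6575
(1,0): Delta=-1.0000 Bond=521.8971
(1,1): Delta=-0.8408 Bond=495.7421
(2,0): Delta=-1.0000 Bond=563.6488
(2,1): Delta=-1.0000 Bond=563.6488
(2,2): Delta=-0.7718 Bond=509.2727
(3,0): Delta=-1.0000 Bond=608.7407
(3,1): Delta=-1.0000 Bond=608.7407
(3,2): Delta=-1.0000 Bond=608.7407
(3,3): Delta=-0.6728 Bond=495.6927
V0=310.6384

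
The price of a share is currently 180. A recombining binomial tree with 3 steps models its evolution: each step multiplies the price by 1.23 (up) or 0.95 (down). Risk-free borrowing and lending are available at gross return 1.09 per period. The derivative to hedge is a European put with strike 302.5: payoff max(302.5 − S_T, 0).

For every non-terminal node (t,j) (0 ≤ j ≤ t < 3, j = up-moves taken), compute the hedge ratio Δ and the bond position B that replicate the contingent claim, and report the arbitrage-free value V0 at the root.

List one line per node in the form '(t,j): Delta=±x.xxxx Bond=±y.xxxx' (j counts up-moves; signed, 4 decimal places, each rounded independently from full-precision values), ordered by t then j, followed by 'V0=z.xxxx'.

The replicating-portfolio and risk-neutral prices coincide; use p* = (1.09−0.95)/(1.23−0.95) = 0.5000 for the latter.
Terminal values V(3,·): V(3,0)=148.1725, V(3,1)=102.6865, V(3,2)=43.7941, V(3,3)=0.0000
Node (2,0) S=162.4500: V=(p*·102.6865+(1−p*)·148.1725)/1.09=115.0729; Δ=(102.6865−148.1725)/(199.8135−154.3275)=-1.0000; B=V−Δ·S=277.5229
Node (2,1) S=210.3300: V=(p*·43.7941+(1−p*)·102.6865)/1.09=67.1929; Δ=(43.7941−102.6865)/(258.7059−199.8135)=-1.0000; B=V−Δ·S=277.5229
Node (2,2) S=272.3220: V=(p*·0.0000+(1−p*)·43.7941)/1.09=20.0890; Δ=(0.0000−43.7941)/(334.9561−258.7059)=-0.5743; B=V−Δ·S=176.4965
Node (1,0) S=171.0000: V=(p*·67.1929+(1−p*)·115.0729)/1.09=83.6082; Δ=(67.1929−115.0729)/(210.3300−162.4500)=-1.0000; B=V−Δ·S=254.6082
Node (1,1) S=221.4000: V=(p*·20.0890+(1−p*)·67.1929)/1.09=40.0376; Δ=(20.0890−67.1929)/(272.3220−210.3300)=-0.7598; B=V−Δ·S=208.2658
Node (0,0) S=180.0000: V=(p*·40.0376+(1−p*)·83.6082)/1.09=56.7183; Δ=(40.0376−83.6082)/(221.4000−171.0000)=-0.8645; B=V−Δ·S=212.3275
Self-financing check: at every node Δ·S+B equals the discounted successor values.

(0,0): Delta=-0.8645 Bond=212.3275
(1,0): Delta=-1.0000 Bond=254.6082
(1,1): Delta=-0.7598 Bond=208.2658
(2,0): Delta=-1.0000 Bond=277.5229
(2,1): Delta=-1.0000 Bond=277.5229
(2,2): Delta=-0.5743 Bond=176.4965
V0=56.7183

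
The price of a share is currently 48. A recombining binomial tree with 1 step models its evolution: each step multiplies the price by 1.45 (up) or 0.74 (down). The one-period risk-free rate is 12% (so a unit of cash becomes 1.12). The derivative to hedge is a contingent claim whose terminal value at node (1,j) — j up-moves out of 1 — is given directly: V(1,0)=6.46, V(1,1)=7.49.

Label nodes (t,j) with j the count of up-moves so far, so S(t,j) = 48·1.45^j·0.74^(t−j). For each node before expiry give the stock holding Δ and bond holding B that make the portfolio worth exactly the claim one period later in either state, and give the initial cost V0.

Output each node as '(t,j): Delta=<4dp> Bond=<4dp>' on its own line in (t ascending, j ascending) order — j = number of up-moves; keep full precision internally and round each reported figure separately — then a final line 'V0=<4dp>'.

Since d<R<u, set p* = (R−d)/(u−d) = 0.5352; price each node as the discounted p*-expectation of its children.
Terminal payoffs: V(1,0)=6.4600, V(1,1)=7.4900
  t=0,j=0: stock 48.0000 → up 69.6000 (V=7.4900), down 35.5200 (V=6.4600). Price 6.2601; hedge Δ=0.0302, bond B=4.8094.
Each (Δ,B) replicates both successor values, so the strategy is self-financing and V0 is arbitrage-free.

(0,0): Delta=0.0302 Bond=4.8094
V0=6.2601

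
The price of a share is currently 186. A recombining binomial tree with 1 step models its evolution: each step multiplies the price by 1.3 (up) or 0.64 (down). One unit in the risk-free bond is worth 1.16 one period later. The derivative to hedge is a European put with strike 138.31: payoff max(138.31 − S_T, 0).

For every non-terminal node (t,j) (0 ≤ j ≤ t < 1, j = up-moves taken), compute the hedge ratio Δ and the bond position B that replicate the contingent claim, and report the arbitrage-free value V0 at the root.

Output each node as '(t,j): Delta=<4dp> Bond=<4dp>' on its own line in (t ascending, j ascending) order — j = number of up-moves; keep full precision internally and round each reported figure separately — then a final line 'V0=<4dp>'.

(0,0): Delta=-0.1570 Bond=32.7207
V0=3.5238

No-arbitrage ⇒ martingale measure with p* = (R−d)/(u−d) = 0.7879.
Terminal values V(1,·): V(1,0)=19.2700, V(1,1)=0.0000
Node (0,0) S=186.0000: V=(p*·0.0000+(1−p*)·19.2700)/1.16=3.5238; Δ=(0.0000−19.2700)/(241.8000−119.0400)=-0.1570; B=V−Δ·S=32.7207
Root portfolio cost Δ·186+B reproduces V0=3.5238.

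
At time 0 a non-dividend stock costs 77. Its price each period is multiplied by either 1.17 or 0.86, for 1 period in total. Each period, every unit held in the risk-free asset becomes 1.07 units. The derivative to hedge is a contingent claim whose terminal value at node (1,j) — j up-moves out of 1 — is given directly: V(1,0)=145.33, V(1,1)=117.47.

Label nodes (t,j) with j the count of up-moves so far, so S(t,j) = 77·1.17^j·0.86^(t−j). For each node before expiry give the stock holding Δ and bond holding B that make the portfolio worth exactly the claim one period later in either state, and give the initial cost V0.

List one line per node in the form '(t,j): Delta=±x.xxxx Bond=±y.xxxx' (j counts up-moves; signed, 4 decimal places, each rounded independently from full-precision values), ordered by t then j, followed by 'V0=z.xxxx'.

No-arbitrage ⇒ martingale measure with p* = (R−d)/(u−d) = 0.6774.
At expiry t=1: V(1,0)=145.3300, V(1,1)=117.4700
Node (0,0) S=77.0000: V=(p*·117.4700+(1−p*)·145.3300)/1.07=118.1842; Δ=(117.4700−145.3300)/(90.0900−66.2200)=-1.1672; B=V−Δ·S=208.0552
Check: Δ(0,0)·S0 + B(0,0) = 118.1842 = V0.

(0,0): Delta=-1.1672 Bond=208.0552
V0=118.1842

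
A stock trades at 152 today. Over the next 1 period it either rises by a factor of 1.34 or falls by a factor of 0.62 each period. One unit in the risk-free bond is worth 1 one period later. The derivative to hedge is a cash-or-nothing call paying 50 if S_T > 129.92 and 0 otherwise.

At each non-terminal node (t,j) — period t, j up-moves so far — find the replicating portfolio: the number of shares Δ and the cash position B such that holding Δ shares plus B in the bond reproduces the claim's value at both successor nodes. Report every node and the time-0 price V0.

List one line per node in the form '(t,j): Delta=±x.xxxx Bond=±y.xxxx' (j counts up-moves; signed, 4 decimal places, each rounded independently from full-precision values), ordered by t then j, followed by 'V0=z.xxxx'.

No-arbitrage ⇒ martingale measure with p* = (R−d)/(u−d) = 0.5278.
Terminal values V(1,·): V(1,0)=0.0000, V(1,1)=50.0000
  t=0,j=0: stock 152.0000 → up 203.6800 (V=50.0000), down 94.2400 (V=0.0000). Price 26.3889; hedge Δ=0.4569, bond B=-43.0556.
Root portfolio cost Δ·152+B reproduces V0=26.3889.

(0,0): Delta=0.4569 Bond=-43.0556
V0=26.3889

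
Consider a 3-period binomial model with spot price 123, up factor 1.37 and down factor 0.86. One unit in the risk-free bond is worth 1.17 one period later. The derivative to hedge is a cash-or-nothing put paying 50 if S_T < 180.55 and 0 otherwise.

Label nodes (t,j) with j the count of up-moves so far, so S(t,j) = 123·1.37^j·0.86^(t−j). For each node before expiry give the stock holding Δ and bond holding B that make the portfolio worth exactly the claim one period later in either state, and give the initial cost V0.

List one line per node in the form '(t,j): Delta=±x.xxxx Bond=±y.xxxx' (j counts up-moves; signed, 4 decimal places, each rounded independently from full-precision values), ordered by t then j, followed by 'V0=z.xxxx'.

Since d<R<u, set p* = (R−d)/(u−d) = 0.6078; price each node as the discounted p*-expectation of its children.
At expiry t=3: V(3,0)=50.0000, V(3,1)=50.0000, V(3,2)=0.0000, V(3,3)=0.0000
(2,0): S=90.9708. Δ = (V_up−V_dn)/(S_up−S_dn) = (50.0000−50.0000)/(124.6300−78.2349) = 0.0000. V = [p*·50.0000 + (1−p*)·50.0000]/1.17 = 42.7350. B = V − Δ·S = 42.7350.
(2,1): S=144.9186. Δ = (V_up−V_dn)/(S_up−S_dn) = (0.0000−50.0000)/(198.5385−124.6300) = -0.6765. V = [p*·0.0000 + (1−p*)·50.0000]/1.17 = 16.7588. B = V − Δ·S = 114.7981.
(2,2): S=230.8587. Δ = (V_up−V_dn)/(S_up−S_dn) = (0.0000−0.0000)/(316.2764−198.5385) = 0.0000. V = [p*·0.0000 + (1−p*)·0.0000]/1.17 = 0.0000. B = V − Δ·S = 0.0000.
(1,0): S=105.7800. Δ = (V_up−V_dn)/(S_up−S_dn) = (16.7588−42.7350)/(144.9186−90.9708) = -0.4815. V = [p*·16.7588 + (1−p*)·42.7350]/1.17 = 23.0304. B = V − Δ·S = 73.9641.
(1,1): S=168.5100. Δ = (V_up−V_dn)/(S_up−S_dn) = (0.0000−16.7588)/(230.8587−144.9186) = -0.1950. V = [p*·0.0000 + (1−p*)·16.7588]/1.17 = 5.6172. B = V − Δ·S = 38.4776.
(0,0): S=123.0000. Δ = (V_up−V_dn)/(S_up−S_dn) = (5.6172−23.0304)/(168.5100−105.7800) = -0.2776. V = [p*·5.6172 + (1−p*)·23.0304]/1.17 = 10.6375. B = V − Δ·S = 44.7811.
Root portfolio cost Δ·123+B reproduces V0=10.6375.

(0,0): Delta=-0.2776 Bond=44.7811
(1,0): Delta=-0.4815 Bond=73.9641
(1,1): Delta=-0.1950 Bond=38.4776
(2,0): Delta=0.0000 Bond=42.7350
(2,1): Delta=-0.6765 Bond=114.7981
(2,2): Delta=0.0000 Bond=0.0000
V0=10.6375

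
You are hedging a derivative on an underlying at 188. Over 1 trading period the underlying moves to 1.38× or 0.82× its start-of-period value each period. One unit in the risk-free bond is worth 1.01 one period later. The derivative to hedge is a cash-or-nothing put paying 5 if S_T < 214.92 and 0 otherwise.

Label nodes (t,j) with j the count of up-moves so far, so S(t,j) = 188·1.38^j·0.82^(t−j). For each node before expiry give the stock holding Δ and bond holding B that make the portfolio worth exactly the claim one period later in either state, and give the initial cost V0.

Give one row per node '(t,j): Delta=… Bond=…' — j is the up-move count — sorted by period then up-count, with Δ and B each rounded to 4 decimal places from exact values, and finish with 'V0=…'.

No-arbitrage ⇒ martingale measure with p* = (R−d)/(u−d) = 0.3393.
At expiry t=1: V(1,0)=5.0000, V(1,1)=0.0000
(0,0): S=188.0000. Δ = (V_up−V_dn)/(S_up−S_dn) = (0.0000−5.0000)/(259.4400−154.1600) = -0.0475. V = [p*·0.0000 + (1−p*)·5.0000]/1.01 = 3.2709. B = V − Δ·S = 12.1994.
Self-financing check: at every node Δ·S+B equals the discounted successor values.

(0,0): Delta=-0.0475 Bond=12.1994
V0=3.2709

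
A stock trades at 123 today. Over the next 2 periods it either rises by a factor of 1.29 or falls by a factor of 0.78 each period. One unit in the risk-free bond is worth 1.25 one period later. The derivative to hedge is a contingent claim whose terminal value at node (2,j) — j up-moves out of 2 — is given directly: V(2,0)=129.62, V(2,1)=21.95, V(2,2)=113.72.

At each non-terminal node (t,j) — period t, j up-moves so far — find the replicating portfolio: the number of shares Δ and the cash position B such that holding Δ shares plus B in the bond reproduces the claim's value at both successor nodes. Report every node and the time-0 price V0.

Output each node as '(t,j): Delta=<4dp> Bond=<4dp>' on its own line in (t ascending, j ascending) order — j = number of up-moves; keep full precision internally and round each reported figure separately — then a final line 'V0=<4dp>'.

The replicating-portfolio and risk-neutral prices coincide; use p* = (1.25−0.78)/(1.29−0.78) = 0.9216 for the latter.
Payoff layer (t=2): V(2,0)=129.6200, V(2,1)=21.9500, V(2,2)=113.7200
Node (1,0) S=95.9400: V=(p*·21.9500+(1−p*)·129.6200)/1.25=24.3158; Δ=(21.9500−129.6200)/(123.7626−74.8332)=-2.2005; B=V−Δ·S=235.4334
Node (1,1) S=158.6700: V=(p*·113.7200+(1−p*)·21.9500)/1.25=85.2179; Δ=(113.7200−21.9500)/(204.6843−123.7626)=1.1341; B=V−Δ·S=-94.7233
Node (0,0) S=123.0000: V=(p*·85.2179+(1−p*)·24.3158)/1.25=64.3530; Δ=(85.2179−24.3158)/(158.6700−95.9400)=0.9709; B=V−Δ·S=-55.0629
Check: Δ(0,0)·S0 + B(0,0) = 64.3530 = V0.

(0,0): Delta=0.9709 Bond=-55.0629
(1,0): Delta=-2.2005 Bond=235.4334
(1,1): Delta=1.1341 Bond=-94.7233
V0=64.3530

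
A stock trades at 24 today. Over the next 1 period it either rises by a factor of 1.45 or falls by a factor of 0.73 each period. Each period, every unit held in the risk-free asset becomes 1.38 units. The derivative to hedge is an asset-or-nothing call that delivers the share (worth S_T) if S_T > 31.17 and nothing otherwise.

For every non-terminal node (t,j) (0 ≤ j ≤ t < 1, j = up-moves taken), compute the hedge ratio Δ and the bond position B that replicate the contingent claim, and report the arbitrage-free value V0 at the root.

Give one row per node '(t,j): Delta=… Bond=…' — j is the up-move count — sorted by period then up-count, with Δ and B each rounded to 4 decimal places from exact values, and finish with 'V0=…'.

(0,0): Delta=2.0139 Bond=-25.5676
V0=22.7657

No-arbitrage ⇒ martingale measure with p* = (R−d)/(u−d) = 0.9028.
Payoff layer (t=1): V(1,0)=0.0000, V(1,1)=34.8000
Node (0,0) S=24.0000: V=(p*·34.8000+(1−p*)·0.0000)/1.38=22.7657; Δ=(34.8000−0.0000)/(34.8000−17.5200)=2.0139; B=V−Δ·S=-25.5676
The time-0 hedge costs 22.7657, which is the no-arbitrage price.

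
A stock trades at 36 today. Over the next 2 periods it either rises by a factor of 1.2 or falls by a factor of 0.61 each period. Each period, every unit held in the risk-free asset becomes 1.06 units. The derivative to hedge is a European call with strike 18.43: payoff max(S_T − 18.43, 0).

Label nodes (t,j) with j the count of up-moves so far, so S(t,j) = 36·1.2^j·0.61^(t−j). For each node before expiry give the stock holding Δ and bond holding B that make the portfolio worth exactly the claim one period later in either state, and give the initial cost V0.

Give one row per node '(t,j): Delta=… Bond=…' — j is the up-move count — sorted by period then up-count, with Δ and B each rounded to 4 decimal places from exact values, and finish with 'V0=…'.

(0,0): Delta=0.9469 Bond=-14.2402
(1,0): Delta=0.6114 Bond=-7.7269
(1,1): Delta=1.0000 Bond=-17.3868
V0=19.8496

Under the risk-neutral measure, an up-move has probability p* = (R−d)/(u−d) = 0.7627 and values discount at R = 1.06.
At expiry t=2: V(2,0)=0.0000, V(2,1)=7.9220, V(2,2)=33.4100
Node (1,0) S=21.9600: V=(p*·7.9220+(1−p*)·0.0000)/1.06=5.7002; Δ=(7.9220−0.0000)/(26.3520−13.3956)=0.6114; B=V−Δ·S=-7.7269
Node (1,1) S=43.2000: V=(p*·33.4100+(1−p*)·7.9220)/1.06=25.8132; Δ=(33.4100−7.9220)/(51.8400−26.3520)=1.0000; B=V−Δ·S=-17.3868
Node (0,0) S=36.0000: V=(p*·25.8132+(1−p*)·5.7002)/1.06=19.8496; Δ=(25.8132−5.7002)/(43.2000−21.9600)=0.9469; B=V−Δ·S=-14.2402
Each (Δ,B) replicates both successor values, so the strategy is self-financing and V0 is arbitrage-free.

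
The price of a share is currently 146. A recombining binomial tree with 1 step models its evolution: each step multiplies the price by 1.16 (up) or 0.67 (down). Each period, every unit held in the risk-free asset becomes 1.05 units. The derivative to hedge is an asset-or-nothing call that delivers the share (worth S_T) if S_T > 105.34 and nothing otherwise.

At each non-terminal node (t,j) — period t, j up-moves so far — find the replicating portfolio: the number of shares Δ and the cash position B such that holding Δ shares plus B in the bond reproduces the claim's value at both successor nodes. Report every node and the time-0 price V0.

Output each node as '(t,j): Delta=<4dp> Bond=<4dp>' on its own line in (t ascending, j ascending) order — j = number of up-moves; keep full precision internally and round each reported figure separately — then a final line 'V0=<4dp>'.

(0,0): Delta=2.3673 Bond=-220.5466
V0=125.0861

Under the risk-neutral measure, an up-move has probability p* = (R−d)/(u−d) = 0.7755 and values discount at R = 1.05.
Terminal payoffs: V(1,0)=0.0000, V(1,1)=169.3600
(0,0): S=146.0000. Δ = (V_up−V_dn)/(S_up−S_dn) = (169.3600−0.0000)/(169.3600−97.8200) = 2.3673. V = [p*·169.3600 + (1−p*)·0.0000]/1.05 = 125.0861. B = V − Δ·S = -220.5466.
Self-financing check: at every node Δ·S+B equals the discounted successor values.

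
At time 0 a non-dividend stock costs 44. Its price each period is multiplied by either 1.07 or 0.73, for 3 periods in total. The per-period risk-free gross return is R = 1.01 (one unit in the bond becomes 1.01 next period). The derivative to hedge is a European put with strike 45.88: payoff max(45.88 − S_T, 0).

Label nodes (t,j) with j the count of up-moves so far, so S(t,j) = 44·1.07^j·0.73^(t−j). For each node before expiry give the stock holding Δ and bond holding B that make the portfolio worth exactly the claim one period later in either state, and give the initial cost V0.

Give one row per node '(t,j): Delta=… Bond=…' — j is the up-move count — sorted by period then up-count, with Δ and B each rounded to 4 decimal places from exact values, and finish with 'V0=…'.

(0,0): Delta=-0.6435 Bond=33.1932
(1,0): Delta=-1.0000 Bond=44.9760
(1,1): Delta=-0.5914 Bond=31.0714
(2,0): Delta=-1.0000 Bond=45.4257
(2,1): Delta=-1.0000 Bond=45.4257
(2,2): Delta=-0.5316 Bond=28.3728
V0=4.8793

Risk-neutral probability p* = (R−d)/(u−d) = (1.01−0.73)/(1.07−0.73) = 0.8235.
Terminal payoffs: V(3,0)=28.7633, V(3,1)=20.7911, V(3,2)=9.1058, V(3,3)=0.0000
(2,0): S=23.4476. Δ = (V_up−V_dn)/(S_up−S_dn) = (20.7911−28.7633)/(25.0889−17.1167) = -1.0000. V = [p*·20.7911 + (1−p*)·28.7633]/1.01 = 21.9781. B = V − Δ·S = 45.4257.
(2,1): S=34.3684. Δ = (V_up−V_dn)/(S_up−S_dn) = (9.1058−20.7911)/(36.7742−25.0889) = -1.0000. V = [p*·9.1058 + (1−p*)·20.7911]/1.01 = 11.0573. B = V − Δ·S = 45.4257.
(2,2): S=50.3756. Δ = (V_up−V_dn)/(S_up−S_dn) = (0.0000−9.1058)/(53.9019−36.7742) = -0.5316. V = [p*·0.0000 + (1−p*)·9.1058]/1.01 = 1.5910. B = V − Δ·S = 28.3728.
(1,0): S=32.1200. Δ = (V_up−V_dn)/(S_up−S_dn) = (11.0573−21.9781)/(34.3684−23.4476) = -1.0000. V = [p*·11.0573 + (1−p*)·21.9781]/1.01 = 12.8560. B = V − Δ·S = 44.9760.
(1,1): S=47.0800. Δ = (V_up−V_dn)/(S_up−S_dn) = (1.5910−11.0573)/(50.3756−34.3684) = -0.5914. V = [p*·1.5910 + (1−p*)·11.0573]/1.01 = 3.2292. B = V − Δ·S = 31.0714.
(0,0): S=44.0000. Δ = (V_up−V_dn)/(S_up−S_dn) = (3.2292−12.8560)/(47.0800−32.1200) = -0.6435. V = [p*·3.2292 + (1−p*)·12.8560]/1.01 = 4.8793. B = V − Δ·S = 33.1932.
The time-0 hedge costs 4.8793, which is the no-arbitrage price.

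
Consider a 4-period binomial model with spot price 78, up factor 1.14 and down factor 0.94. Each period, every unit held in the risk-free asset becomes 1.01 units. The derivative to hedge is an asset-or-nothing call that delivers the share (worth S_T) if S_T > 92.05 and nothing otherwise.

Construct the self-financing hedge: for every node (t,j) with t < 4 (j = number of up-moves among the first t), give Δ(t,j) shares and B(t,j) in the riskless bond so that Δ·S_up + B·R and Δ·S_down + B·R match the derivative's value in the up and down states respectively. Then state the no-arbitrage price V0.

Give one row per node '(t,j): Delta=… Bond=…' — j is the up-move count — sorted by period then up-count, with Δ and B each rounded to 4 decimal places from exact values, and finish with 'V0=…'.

(0,0): Delta=1.6761 Bond=-117.1980
(1,0): Delta=0.8896 Bond=-60.7025
(1,1): Delta=2.8805 Bond=-225.4666
(2,0): Delta=0.0000 Bond=0.0000
(2,1): Delta=2.2518 Bond=-175.1702
(2,2): Delta=3.8433 Bond=-325.3160
(3,0): Delta=0.0000 Bond=0.0000
(3,1): Delta=0.0000 Bond=0.0000
(3,2): Delta=5.7000 Bond=-505.4911
(3,3): Delta=1.0000 Bond=0.0000
V0=13.5364

No-arbitrage ⇒ martingale measure with p* = (R−d)/(u−d) = 0.3500.
Terminal values V(4,·): V(4,0)=0.0000, V(4,1)=0.0000, V(4,2)=0.0000, V(4,3)=108.6268, V(4,4)=131.7389
  t=3,j=0: stock 64.7856 → up 73.8555 (V=0.0000), down 60.8984 (V=0.0000). Price 0.0000; hedge Δ=0.0000, bond B=0.0000.
  t=3,j=1: stock 78.5697 → up 89.5695 (V=0.0000), down 73.8555 (V=0.0000). Price 0.0000; hedge Δ=0.0000, bond B=0.0000.
  t=3,j=2: stock 95.2867 → up 108.6268 (V=108.6268), down 89.5695 (V=0.0000). Price 37.6430; hedge Δ=5.7000, bond B=-505.4911.
  t=3,j=3: stock 115.5604 → up 131.7389 (V=131.7389), down 108.6268 (V=108.6268). Price 115.5604; hedge Δ=1.0000, bond B=0.0000.
  t=2,j=0: stock 68.9208 → up 78.5697 (V=0.0000), down 64.7856 (V=0.0000). Price 0.0000; hedge Δ=0.0000, bond B=0.0000.
  t=2,j=1: stock 83.5848 → up 95.2867 (V=37.6430), down 78.5697 (V=0.0000). Price 13.0446; hedge Δ=2.2518, bond B=-175.1702.
  t=2,j=2: stock 101.3688 → up 115.5604 (V=115.5604), down 95.2867 (V=37.6430). Price 64.2714; hedge Δ=3.8433, bond B=-325.3160.
  t=1,j=0: stock 73.3200 → up 83.5848 (V=13.0446), down 68.9208 (V=0.0000). Price 4.5204; hedge Δ=0.8896, bond B=-60.7025.
  t=1,j=1: stock 88.9200 → up 101.3688 (V=64.2714), down 83.5848 (V=13.0446). Price 30.6673; hedge Δ=2.8805, bond B=-225.4666.
  t=0,j=0: stock 78.0000 → up 88.9200 (V=30.6673), down 73.3200 (V=4.5204). Price 13.5364; hedge Δ=1.6761, bond B=-117.1980.
Each (Δ,B) replicates both successor values, so the strategy is self-financing and V0 is arbitrage-free.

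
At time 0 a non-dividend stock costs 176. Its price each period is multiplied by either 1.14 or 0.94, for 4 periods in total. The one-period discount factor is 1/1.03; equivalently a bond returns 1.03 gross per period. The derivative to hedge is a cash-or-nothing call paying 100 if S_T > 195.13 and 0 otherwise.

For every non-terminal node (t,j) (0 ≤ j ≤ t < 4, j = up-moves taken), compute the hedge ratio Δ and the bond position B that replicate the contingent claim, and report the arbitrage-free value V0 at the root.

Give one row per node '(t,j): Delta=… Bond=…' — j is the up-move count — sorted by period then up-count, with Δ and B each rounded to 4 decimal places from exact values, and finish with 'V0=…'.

(0,0): Delta=1.0617 Bond=-132.7500
(1,0): Delta=1.4101 Bond=-194.3761
(1,1): Delta=0.7106 Bond=-66.2791
(2,0): Delta=1.4047 Bond=-199.3590
(2,1): Delta=1.4156 Bond=-201.2442
(2,2): Delta=0.0000 Bond=94.2596
(3,0): Delta=0.0000 Bond=0.0000
(3,1): Delta=2.8203 Bond=-456.3107
(3,2): Delta=0.0000 Bond=97.0874
(3,3): Delta=0.0000 Bond=97.0874
V0=54.1105

The replicating-portfolio and risk-neutral prices coincide; use p* = (1.03−0.94)/(1.14−0.94) = 0.4500 for the latter.
Terminal payoffs: V(4,0)=0.0000, V(4,1)=0.0000, V(4,2)=100.0000, V(4,3)=100.0000, V(4,4)=100.0000
Node (3,0) S=146.1828: V=(p*·0.0000+(1−p*)·0.0000)/1.03=0.0000; Δ=(0.0000−0.0000)/(166.6484−137.4118)=0.0000; B=V−Δ·S=0.0000
Node (3,1) S=177.2855: V=(p*·100.0000+(1−p*)·0.0000)/1.03=43.6893; Δ=(100.0000−0.0000)/(202.1055−166.6484)=2.8203; B=V−Δ·S=-456.3107
Node (3,2) S=215.0058: V=(p*·100.0000+(1−p*)·100.0000)/1.03=97.0874; Δ=(100.0000−100.0000)/(245.1066−202.1055)=0.0000; B=V−Δ·S=97.0874
Node (3,3) S=260.7517: V=(p*·100.0000+(1−p*)·100.0000)/1.03=97.0874; Δ=(100.0000−100.0000)/(297.2570−245.1066)=0.0000; B=V−Δ·S=97.0874
Node (2,0) S=155.5136: V=(p*·43.6893+(1−p*)·0.0000)/1.03=19.0876; Δ=(43.6893−0.0000)/(177.2855−146.1828)=1.4047; B=V−Δ·S=-199.3590
Node (2,1) S=188.6016: V=(p*·97.0874+(1−p*)·43.6893)/1.03=65.7461; Δ=(97.0874−43.6893)/(215.0058−177.2855)=1.4156; B=V−Δ·S=-201.2442
Node (2,2) S=228.7296: V=(p*·97.0874+(1−p*)·97.0874)/1.03=94.2596; Δ=(97.0874−97.0874)/(260.7517−215.0058)=0.0000; B=V−Δ·S=94.2596
Node (1,0) S=165.4400: V=(p*·65.7461+(1−p*)·19.0876)/1.03=38.9164; Δ=(65.7461−19.0876)/(188.6016−155.5136)=1.4101; B=V−Δ·S=-194.3761
Node (1,1) S=200.6400: V=(p*·94.2596+(1−p*)·65.7461)/1.03=76.2885; Δ=(94.2596−65.7461)/(228.7296−188.6016)=0.7106; B=V−Δ·S=-66.2791
Node (0,0) S=176.0000: V=(p*·76.2885+(1−p*)·38.9164)/1.03=54.1105; Δ=(76.2885−38.9164)/(200.6400−165.4400)=1.0617; B=V−Δ·S=-132.7500
Self-financing check: at every node Δ·S+B equals the discounted successor values.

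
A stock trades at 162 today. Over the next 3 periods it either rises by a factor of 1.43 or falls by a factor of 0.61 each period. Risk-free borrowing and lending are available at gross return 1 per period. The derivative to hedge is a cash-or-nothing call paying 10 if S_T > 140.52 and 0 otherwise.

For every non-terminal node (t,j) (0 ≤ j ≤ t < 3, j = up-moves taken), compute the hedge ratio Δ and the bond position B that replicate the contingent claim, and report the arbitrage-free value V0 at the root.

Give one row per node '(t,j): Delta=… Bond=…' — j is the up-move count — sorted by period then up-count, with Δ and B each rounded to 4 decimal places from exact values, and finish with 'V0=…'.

(0,0): Delta=0.0375 Bond=-1.4486
(1,0): Delta=0.0587 Bond=-3.5381
(1,1): Delta=0.0276 Bond=0.8551
(2,0): Delta=0.0000 Bond=0.0000
(2,1): Delta=0.0863 Bond=-7.4390
(2,2): Delta=0.0000 Bond=10.0000
V0=4.6344

No-arbitrage ⇒ martingale measure with p* = (R−d)/(u−d) = 0.4756.
At expiry t=3: V(3,0)=0.0000, V(3,1)=0.0000, V(3,2)=10.0000, V(3,3)=10.0000
  t=2,j=0: stock 60.2802 → up 86.2007 (V=0.0000), down 36.7709 (V=0.0000). Price 0.0000; hedge Δ=0.0000, bond B=0.0000.
  t=2,j=1: stock 141.3126 → up 202.0770 (V=10.0000), down 86.2007 (V=0.0000). Price 4.7561; hedge Δ=0.0863, bond B=-7.4390.
  t=2,j=2: stock 331.2738 → up 473.7215 (V=10.0000), down 202.0770 (V=10.0000). Price 10.0000; hedge Δ=0.0000, bond B=10.0000.
  t=1,j=0: stock 98.8200 → up 141.3126 (V=4.7561), down 60.2802 (V=0.0000). Price 2.2620; hedge Δ=0.0587, bond B=-3.5381.
  t=1,j=1: stock 231.6600 → up 331.2738 (V=10.0000), down 141.3126 (V=4.7561). Price 7.2501; hedge Δ=0.0276, bond B=0.8551.
  t=0,j=0: stock 162.0000 → up 231.6600 (V=7.2501), down 98.8200 (V=2.2620). Price 4.6344; hedge Δ=0.0375, bond B=-1.4486.
Self-financing check: at every node Δ·S+B equals the discounted successor values.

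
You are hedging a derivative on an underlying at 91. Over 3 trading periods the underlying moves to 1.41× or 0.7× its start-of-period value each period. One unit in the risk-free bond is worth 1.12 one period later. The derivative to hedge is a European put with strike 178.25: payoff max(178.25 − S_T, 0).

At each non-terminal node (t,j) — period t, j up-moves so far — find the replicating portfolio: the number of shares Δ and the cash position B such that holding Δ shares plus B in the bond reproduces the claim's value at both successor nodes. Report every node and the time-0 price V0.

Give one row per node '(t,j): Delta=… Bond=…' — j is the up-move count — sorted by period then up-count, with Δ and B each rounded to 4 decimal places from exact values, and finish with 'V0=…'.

No-arbitrage ⇒ martingale measure with p* = (R−d)/(u−d) = 0.5915.
At expiry t=3: V(3,0)=147.0370, V(3,1)=115.3781, V(3,2)=51.6080, V(3,3)=0.0000
(2,0): S=44.5900. Δ = (V_up−V_dn)/(S_up−S_dn) = (115.3781−147.0370)/(62.8719−31.2130) = -1.0000. V = [p*·115.3781 + (1−p*)·147.0370]/1.12 = 114.5618. B = V − Δ·S = 159.1518.
(2,1): S=89.8170. Δ = (V_up−V_dn)/(S_up−S_dn) = (51.6080−115.3781)/(126.6420−62.8719) = -1.0000. V = [p*·51.6080 + (1−p*)·115.3781]/1.12 = 69.3348. B = V − Δ·S = 159.1518.
(2,2): S=180.9171. Δ = (V_up−V_dn)/(S_up−S_dn) = (0.0000−51.6080)/(255.0931−126.6420) = -0.4018. V = [p*·0.0000 + (1−p*)·51.6080]/1.12 = 18.8208. B = V − Δ·S = 91.5082.
(1,0): S=63.7000. Δ = (V_up−V_dn)/(S_up−S_dn) = (69.3348−114.5618)/(89.8170−44.5900) = -1.0000. V = [p*·69.3348 + (1−p*)·114.5618]/1.12 = 78.3998. B = V − Δ·S = 142.0998.
(1,1): S=128.3100. Δ = (V_up−V_dn)/(S_up−S_dn) = (18.8208−69.3348)/(180.9171−89.8170) = -0.5545. V = [p*·18.8208 + (1−p*)·69.3348]/1.12 = 35.2262. B = V − Δ·S = 106.3726.
(0,0): S=91.0000. Δ = (V_up−V_dn)/(S_up−S_dn) = (35.2262−78.3998)/(128.3100−63.7000) = -0.6682. V = [p*·35.2262 + (1−p*)·78.3998]/1.12 = 47.1968. B = V − Δ·S = 108.0048.
Root portfolio cost Δ·91+B reproduces V0=47.1968.

(0,0): Delta=-0.6682 Bond=108.0048
(1,0): Delta=-1.0000 Bond=142.0998
(1,1): Delta=-0.5545 Bond=106.3726
(2,0): Delta=-1.0000 Bond=159.1518
(2,1): Delta=-1.0000 Bond=159.1518
(2,2): Delta=-0.4018 Bond=91.5082
V0=47.1968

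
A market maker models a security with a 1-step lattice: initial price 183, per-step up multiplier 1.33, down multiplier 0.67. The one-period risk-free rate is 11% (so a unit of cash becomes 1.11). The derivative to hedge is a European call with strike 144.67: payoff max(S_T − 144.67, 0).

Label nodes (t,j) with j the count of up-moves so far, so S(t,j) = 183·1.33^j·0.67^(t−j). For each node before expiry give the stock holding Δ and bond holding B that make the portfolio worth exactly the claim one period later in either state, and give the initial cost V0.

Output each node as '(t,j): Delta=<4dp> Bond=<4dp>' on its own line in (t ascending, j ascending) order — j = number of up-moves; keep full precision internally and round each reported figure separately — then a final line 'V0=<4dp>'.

No-arbitrage ⇒ martingale measure with p* = (R−d)/(u−d) = 0.6667.
Terminal payoffs: V(1,0)=0.0000, V(1,1)=98.7200
(0,0): S=183.0000. Δ = (V_up−V_dn)/(S_up−S_dn) = (98.7200−0.0000)/(243.3900−122.6100) = 0.8174. V = [p*·98.7200 + (1−p*)·0.0000]/1.11 = 59.2913. B = V − Δ·S = -90.2845.
Each (Δ,B) replicates both successor values, so the strategy is self-financing and V0 is arbitrage-free.

(0,0): Delta=0.8174 Bond=-90.2845
V0=59.2913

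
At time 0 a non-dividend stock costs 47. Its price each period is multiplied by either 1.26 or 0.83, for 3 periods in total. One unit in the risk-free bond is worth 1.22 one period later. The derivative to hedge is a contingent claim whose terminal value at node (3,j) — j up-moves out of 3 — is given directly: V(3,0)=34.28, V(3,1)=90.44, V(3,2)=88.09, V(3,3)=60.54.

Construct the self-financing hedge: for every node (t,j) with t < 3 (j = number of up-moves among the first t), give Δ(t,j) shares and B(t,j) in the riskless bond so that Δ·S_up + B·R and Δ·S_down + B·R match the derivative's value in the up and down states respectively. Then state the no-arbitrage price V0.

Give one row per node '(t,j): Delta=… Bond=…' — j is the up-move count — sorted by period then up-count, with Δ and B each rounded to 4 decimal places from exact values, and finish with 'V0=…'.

Since d<R<u, set p* = (R−d)/(u−d) = 0.9070; price each node as the discounted p*-expectation of its children.
Payoff layer (t=3): V(3,0)=34.2800, V(3,1)=90.4400, V(3,2)=88.0900, V(3,3)=60.5400
  t=2,j=0: stock 32.3783 → up 40.7967 (V=90.4400), down 26.8740 (V=34.2800). Price 69.8490; hedge Δ=4.0337, bond B=-60.7556.
  t=2,j=1: stock 49.1526 → up 61.9323 (V=88.0900), down 40.7967 (V=90.4400). Price 72.3841; hedge Δ=-0.1112, bond B=77.8492.
  t=2,j=2: stock 74.6172 → up 94.0177 (V=60.5400), down 61.9323 (V=88.0900). Price 51.7236; hedge Δ=-0.8586, bond B=115.7934.
  t=1,j=0: stock 39.0100 → up 49.1526 (V=72.3841), down 32.3783 (V=69.8490). Price 59.1379; hedge Δ=0.1511, bond B=53.2424.
  t=1,j=1: stock 59.2200 → up 74.6172 (V=51.7236), down 49.1526 (V=72.3841). Price 43.9717; hedge Δ=-0.8113, bond B=92.0194.
  t=0,j=0: stock 47.0000 → up 59.2200 (V=43.9717), down 39.0100 (V=59.1379). Price 37.1988; hedge Δ=-0.7504, bond B=72.4691.
Check: Δ(0,0)·S0 + B(0,0) = 37.1988 = V0.

(0,0): Delta=-0.7504 Bond=72.4691
(1,0): Delta=0.1511 Bond=53.2424
(1,1): Delta=-0.8113 Bond=92.0194
(2,0): Delta=4.0337 Bond=-60.7556
(2,1): Delta=-0.1112 Bond=77.8492
(2,2): Delta=-0.8586 Bond=115.7934
V0=37.1988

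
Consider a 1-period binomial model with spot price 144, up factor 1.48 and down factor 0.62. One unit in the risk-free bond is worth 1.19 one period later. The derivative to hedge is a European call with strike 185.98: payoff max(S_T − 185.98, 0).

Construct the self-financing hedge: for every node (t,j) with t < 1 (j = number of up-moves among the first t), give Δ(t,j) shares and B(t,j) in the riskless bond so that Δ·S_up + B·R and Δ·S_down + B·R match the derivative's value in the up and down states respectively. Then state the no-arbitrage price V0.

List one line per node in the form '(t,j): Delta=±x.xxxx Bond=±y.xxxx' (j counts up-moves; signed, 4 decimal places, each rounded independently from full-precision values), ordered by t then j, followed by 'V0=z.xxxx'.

(0,0): Delta=0.2192 Bond=-16.4421
V0=15.1161

Under the risk-neutral measure, an up-move has probability p* = (R−d)/(u−d) = 0.6628 and values discount at R = 1.19.
At expiry t=1: V(1,0)=0.0000, V(1,1)=27.1400
  t=0,j=0: stock 144.0000 → up 213.1200 (V=27.1400), down 89.2800 (V=0.0000). Price 15.1161; hedge Δ=0.2192, bond B=-16.4421.
The time-0 hedge costs 15.1161, which is the no-arbitrage price.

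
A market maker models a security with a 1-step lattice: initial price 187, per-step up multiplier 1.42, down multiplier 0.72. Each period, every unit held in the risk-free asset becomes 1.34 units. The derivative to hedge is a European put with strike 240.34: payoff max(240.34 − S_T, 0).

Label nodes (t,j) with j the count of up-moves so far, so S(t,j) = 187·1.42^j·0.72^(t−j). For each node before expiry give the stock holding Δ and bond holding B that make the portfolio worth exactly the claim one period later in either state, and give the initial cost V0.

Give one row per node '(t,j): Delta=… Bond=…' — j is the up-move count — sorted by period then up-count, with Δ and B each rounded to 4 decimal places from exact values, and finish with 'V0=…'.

(0,0): Delta=-0.8075 Bond=160.0149
V0=9.0149

Risk-neutral probability p* = (R−d)/(u−d) = (1.34−0.72)/(1.42−0.72) = 0.8857.
At expiry t=1: V(1,0)=105.7000, V(1,1)=0.0000
Node (0,0) S=187.0000: V=(p*·0.0000+(1−p*)·105.7000)/1.34=9.0149; Δ=(0.0000−105.7000)/(265.5400−134.6400)=-0.8075; B=V−Δ·S=160.0149
Self-financing check: at every node Δ·S+B equals the discounted successor values.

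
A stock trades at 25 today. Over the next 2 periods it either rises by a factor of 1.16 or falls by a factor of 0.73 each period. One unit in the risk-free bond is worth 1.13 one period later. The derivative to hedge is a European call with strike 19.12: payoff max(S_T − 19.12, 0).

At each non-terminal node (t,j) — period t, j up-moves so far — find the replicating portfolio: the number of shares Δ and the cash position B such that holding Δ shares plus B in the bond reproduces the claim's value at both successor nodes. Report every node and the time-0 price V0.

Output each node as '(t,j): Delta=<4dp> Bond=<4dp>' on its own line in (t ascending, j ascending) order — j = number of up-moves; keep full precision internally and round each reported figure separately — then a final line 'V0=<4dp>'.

The replicating-portfolio and risk-neutral prices coincide; use p* = (1.13−0.73)/(1.16−0.73) = 0.9302 for the latter.
At expiry t=2: V(2,0)=0.0000, V(2,1)=2.0500, V(2,2)=14.5200
Node (1,0) S=18.2500: V=(p*·2.0500+(1−p*)·0.0000)/1.13=1.6876; Δ=(2.0500−0.0000)/(21.1700−13.3225)=0.2612; B=V−Δ·S=-3.0799
Node (1,1) S=29.0000: V=(p*·14.5200+(1−p*)·2.0500)/1.13=12.0796; Δ=(14.5200−2.0500)/(33.6400−21.1700)=1.0000; B=V−Δ·S=-16.9204
Node (0,0) S=25.0000: V=(p*·12.0796+(1−p*)·1.6876)/1.13=10.0483; Δ=(12.0796−1.6876)/(29.0000−18.2500)=0.9667; B=V−Δ·S=-14.1192
Self-financing check: at every node Δ·S+B equals the discounted successor values.

(0,0): Delta=0.9667 Bond=-14.1192
(1,0): Delta=0.2612 Bond=-3.0799
(1,1): Delta=1.0000 Bond=-16.9204
V0=10.0483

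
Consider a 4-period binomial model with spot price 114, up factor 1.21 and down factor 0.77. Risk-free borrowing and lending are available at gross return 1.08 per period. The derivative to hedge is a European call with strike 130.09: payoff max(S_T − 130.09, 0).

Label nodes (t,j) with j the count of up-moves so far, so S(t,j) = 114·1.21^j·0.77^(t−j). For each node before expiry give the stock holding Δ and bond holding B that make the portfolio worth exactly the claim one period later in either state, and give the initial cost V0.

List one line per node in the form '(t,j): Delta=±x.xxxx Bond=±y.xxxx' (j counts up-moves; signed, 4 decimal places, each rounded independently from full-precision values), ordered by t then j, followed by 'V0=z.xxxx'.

Risk-neutral probability p* = (R−d)/(u−d) = (1.08−0.77)/(1.21−0.77) = 0.7045.
Payoff layer (t=4): V(4,0)=0.0000, V(4,1)=0.0000, V(4,2)=0.0000, V(4,3)=25.4176, V(4,4)=114.2791
  t=3,j=0: stock 52.0448 → up 62.9742 (V=0.0000), down 40.0745 (V=0.0000). Price 0.0000; hedge Δ=0.0000, bond B=0.0000.
  t=3,j=1: stock 81.7846 → up 98.9594 (V=0.0000), down 62.9742 (V=0.0000). Price 0.0000; hedge Δ=0.0000, bond B=0.0000.
  t=3,j=2: stock 128.5187 → up 155.5076 (V=25.4176), down 98.9594 (V=0.0000). Price 16.5814; hedge Δ=0.4495, bond B=-41.1860.
  t=3,j=3: stock 201.9580 → up 244.3691 (V=114.2791), down 155.5076 (V=25.4176). Price 81.5043; hedge Δ=1.0000, bond B=-120.4537.
  t=2,j=0: stock 67.5906 → up 81.7846 (V=0.0000), down 52.0448 (V=0.0000). Price 0.0000; hedge Δ=0.0000, bond B=0.0000.
  t=2,j=1: stock 106.2138 → up 128.5187 (V=16.5814), down 81.7846 (V=0.0000). Price 10.8170; hedge Δ=0.3548, bond B=-26.8679.
  t=2,j=2: stock 166.9074 → up 201.9580 (V=81.5043), down 128.5187 (V=16.5814). Price 57.7060; hedge Δ=0.8840, bond B=-89.8460.
  t=1,j=0: stock 87.7800 → up 106.2138 (V=10.8170), down 67.5906 (V=0.0000). Price 7.0565; hedge Δ=0.2801, bond B=-17.5275.
  t=1,j=1: stock 137.9400 → up 166.9074 (V=57.7060), down 106.2138 (V=10.8170). Price 40.6041; hedge Δ=0.7726, bond B=-65.9619.
  t=0,j=0: stock 114.0000 → up 137.9400 (V=40.6041), down 87.7800 (V=7.0565). Price 28.4188; hedge Δ=0.6688, bond B=-47.8257.
Self-financing check: at every node Δ·S+B equals the discounted successor values.

(0,0): Delta=0.6688 Bond=-47.8257
(1,0): Delta=0.2801 Bond=-17.5275
(1,1): Delta=0.7726 Bond=-65.9619
(2,0): Delta=0.0000 Bond=0.0000
(2,1): Delta=0.3548 Bond=-26.8679
(2,2): Delta=0.8840 Bond=-89.8460
(3,0): Delta=0.0000 Bond=0.0000
(3,1): Delta=0.0000 Bond=0.0000
(3,2): Delta=0.4495 Bond=-41.1860
(3,3): Delta=1.0000 Bond=-120.4537
V0=28.4188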